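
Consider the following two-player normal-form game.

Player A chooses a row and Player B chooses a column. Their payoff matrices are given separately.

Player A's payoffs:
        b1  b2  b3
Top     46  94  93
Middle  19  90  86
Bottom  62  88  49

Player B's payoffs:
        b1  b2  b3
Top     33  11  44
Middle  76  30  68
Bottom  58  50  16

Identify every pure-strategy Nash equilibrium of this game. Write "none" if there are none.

Mark each player's best response to every combination of opponents' strategies; a profile where every player is best-responding is a pure Nash equilibrium.
Player A against b1: payoffs 46, 19, 62 → best response Bottom.
Player A against b2: payoffs 94, 90, 88 → best response Top.
Player A against b3: payoffs 93, 86, 49 → best response Top.
Player B against Top: payoffs 33, 11, 44 → best response b3.
Player B against Middle: payoffs 76, 30, 68 → best response b1.
Player B against Bottom: payoffs 58, 50, 16 → best response b1.
Mutual best responses: (Top, b3); (Bottom, b1).

Pure-strategy Nash equilibria: (Top, b3); (Bottom, b1)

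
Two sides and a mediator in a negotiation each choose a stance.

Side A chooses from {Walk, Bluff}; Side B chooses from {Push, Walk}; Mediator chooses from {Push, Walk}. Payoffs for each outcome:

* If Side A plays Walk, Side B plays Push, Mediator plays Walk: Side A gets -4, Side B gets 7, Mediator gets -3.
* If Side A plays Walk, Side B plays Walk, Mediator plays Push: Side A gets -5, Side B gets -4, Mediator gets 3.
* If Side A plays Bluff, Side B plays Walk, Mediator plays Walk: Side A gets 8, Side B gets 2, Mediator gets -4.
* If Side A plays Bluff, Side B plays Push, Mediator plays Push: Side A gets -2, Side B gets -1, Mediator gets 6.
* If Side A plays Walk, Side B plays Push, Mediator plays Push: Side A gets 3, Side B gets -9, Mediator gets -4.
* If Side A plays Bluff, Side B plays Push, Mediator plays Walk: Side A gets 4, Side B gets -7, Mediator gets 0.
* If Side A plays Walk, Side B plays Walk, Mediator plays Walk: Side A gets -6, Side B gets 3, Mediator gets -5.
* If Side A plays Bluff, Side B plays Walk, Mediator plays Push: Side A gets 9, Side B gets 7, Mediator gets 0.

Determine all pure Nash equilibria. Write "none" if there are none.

(Bluff, Walk, Push)

For each strategy profile, look for a profitable unilateral deviation.
(Walk, Push, Push): Side B can switch to Walk (-9 → -4). Not NE.
(Walk, Push, Walk): Side A can switch to Bluff (-4 → 4). Not NE.
(Walk, Walk, Push): Side A can switch to Bluff (-5 → 9). Not NE.
(Walk, Walk, Walk): Side A can switch to Bluff (-6 → 8). Not NE.
(Bluff, Push, Push): Side A can switch to Walk (-2 → 3). Not NE.
(Bluff, Push, Walk): Side B can switch to Walk (-7 → 2). Not NE.
(Bluff, Walk, Push): Side A gets 9, best alternative -5; Side B gets 7, best alternative -1; Mediator gets 0, best alternative -4. No profitable deviation — NE.
(The remaining 1 profile has a profitable deviation by the same check.)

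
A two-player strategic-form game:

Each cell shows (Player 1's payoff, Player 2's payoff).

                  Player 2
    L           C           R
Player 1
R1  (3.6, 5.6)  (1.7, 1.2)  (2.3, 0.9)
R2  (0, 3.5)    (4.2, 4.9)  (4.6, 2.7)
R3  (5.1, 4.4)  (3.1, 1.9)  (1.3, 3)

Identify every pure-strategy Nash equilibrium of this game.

(R1, L): Player 1 can switch to R3 (3.6 → 5.1). Not NE.
(R1, C): Player 1 can switch to R2 (1.7 → 4.2). Not NE.
(R1, R): Player 1 can switch to R2 (2.3 → 4.6). Not NE.
(R2, L): Player 1 can switch to R1 (0 → 3.6). Not NE.
(R2, C): Player 1 gets 4.2, best alternative 3.1; Player 2 gets 4.9, best alternative 3.5. No profitable deviation — NE.
(R2, R): Player 2 can switch to L (2.7 → 3.5). Not NE.
(R3, L): Player 1 gets 5.1, best alternative 3.6; Player 2 gets 4.4, best alternative 3. No profitable deviation — NE.
(R3, C): Player 1 can switch to R2 (3.1 → 4.2). Not NE.
(R3, R): Player 1 can switch to R1 (1.3 → 2.3). Not NE.

(R2, C), (R3, L)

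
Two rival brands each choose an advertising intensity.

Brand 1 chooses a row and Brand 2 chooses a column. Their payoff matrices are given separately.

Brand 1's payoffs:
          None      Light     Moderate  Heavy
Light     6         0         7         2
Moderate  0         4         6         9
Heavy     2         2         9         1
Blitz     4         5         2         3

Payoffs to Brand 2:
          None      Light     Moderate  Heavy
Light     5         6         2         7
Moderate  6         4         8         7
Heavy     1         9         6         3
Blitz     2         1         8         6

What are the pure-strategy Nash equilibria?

No pure-strategy Nash equilibrium.

Brand 1 against None: payoffs 6, 0, 2, 4 → best response Light.
Brand 1 against Light: payoffs 0, 4, 2, 5 → best response Blitz.
Brand 1 against Moderate: payoffs 7, 6, 9, 2 → best response Heavy.
Brand 1 against Heavy: payoffs 2, 9, 1, 3 → best response Moderate.
Brand 2 against Light: payoffs 5, 6, 2, 7 → best response Heavy.
Brand 2 against Moderate: payoffs 6, 4, 8, 7 → best response Moderate.
Brand 2 against Heavy: payoffs 1, 9, 6, 3 → best response Light.
Brand 2 against Blitz: payoffs 2, 1, 8, 6 → best response Moderate.
No profile is a mutual best response for all players.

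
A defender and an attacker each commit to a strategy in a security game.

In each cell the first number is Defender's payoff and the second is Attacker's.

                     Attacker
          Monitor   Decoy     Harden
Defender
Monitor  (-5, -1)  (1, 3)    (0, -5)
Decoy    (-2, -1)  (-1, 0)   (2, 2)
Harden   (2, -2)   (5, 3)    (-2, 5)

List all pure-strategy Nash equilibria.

Defender against Monitor: payoffs -5, -2, 2 → best response Harden.
Defender against Decoy: payoffs 1, -1, 5 → best response Harden.
Defender against Harden: payoffs 0, 2, -2 → best response Decoy.
Attacker against Monitor: payoffs -1, 3, -5 → best response Decoy.
Attacker against Decoy: payoffs -1, 0, 2 → best response Harden.
Attacker against Harden: payoffs -2, 3, 5 → best response Harden.
Mutual best responses: (Decoy, Harden).

(Decoy, Harden)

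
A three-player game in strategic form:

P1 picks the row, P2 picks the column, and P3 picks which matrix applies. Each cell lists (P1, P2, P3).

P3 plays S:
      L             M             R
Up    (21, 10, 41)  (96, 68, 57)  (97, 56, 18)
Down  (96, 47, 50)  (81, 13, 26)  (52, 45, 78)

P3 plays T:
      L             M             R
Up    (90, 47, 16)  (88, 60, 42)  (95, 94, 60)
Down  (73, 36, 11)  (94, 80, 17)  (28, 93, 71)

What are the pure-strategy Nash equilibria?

P1 against (L, S): payoffs 21, 96 → best response Down.
P1 against (L, T): payoffs 90, 73 → best response Up.
P1 against (M, S): payoffs 96, 81 → best response Up.
P1 against (M, T): payoffs 88, 94 → best response Down.
P1 against (R, S): payoffs 97, 52 → best response Up.
P1 against (R, T): payoffs 95, 28 → best response Up.
P2 against (Up, S): payoffs 10, 68, 56 → best response M.
P2 against (Up, T): payoffs 47, 60, 94 → best response R.
P2 against (Down, S): payoffs 47, 13, 45 → best response L.
P2 against (Down, T): payoffs 36, 80, 93 → best response R.
P3 against (Up, L): payoffs 41, 16 → best response S.
P3 against (Up, M): payoffs 57, 42 → best response S.
P3 against (Up, R): payoffs 18, 60 → best response T.
P3 against (Down, L): payoffs 50, 11 → best response S.
P3 against (Down, M): payoffs 26, 17 → best response S.
P3 against (Down, R): payoffs 78, 71 → best response S.
Mutual best responses: (Up, M, S); (Up, R, T); (Down, L, S).

Pure-strategy Nash equilibria: (Up, M, S) and (Up, R, T) and (Down, L, S)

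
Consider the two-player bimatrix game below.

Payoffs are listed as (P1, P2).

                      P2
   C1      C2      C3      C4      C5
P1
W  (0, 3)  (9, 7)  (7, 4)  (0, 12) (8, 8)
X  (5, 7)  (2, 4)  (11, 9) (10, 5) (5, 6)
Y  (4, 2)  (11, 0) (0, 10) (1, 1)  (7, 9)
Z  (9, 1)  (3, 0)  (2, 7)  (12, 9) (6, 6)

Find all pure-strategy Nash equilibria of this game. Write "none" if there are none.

(X, C3); (Z, C4)

For each player, find the best response to each opponent profile; mutual best responses are the pure NE.
P1 against C1: payoffs 0, 5, 4, 9 → best response Z.
P1 against C2: payoffs 9, 2, 11, 3 → best response Y.
P1 against C3: payoffs 7, 11, 0, 2 → best response X.
P1 against C4: payoffs 0, 10, 1, 12 → best response Z.
P1 against C5: payoffs 8, 5, 7, 6 → best response W.
P2 against W: payoffs 3, 7, 4, 12, 8 → best response C4.
P2 against X: payoffs 7, 4, 9, 5, 6 → best response C3.
P2 against Y: payoffs 2, 0, 10, 1, 9 → best response C3.
P2 against Z: payoffs 1, 0, 7, 9, 6 → best response C4.
Mutual best responses: (X, C3); (Z, C4).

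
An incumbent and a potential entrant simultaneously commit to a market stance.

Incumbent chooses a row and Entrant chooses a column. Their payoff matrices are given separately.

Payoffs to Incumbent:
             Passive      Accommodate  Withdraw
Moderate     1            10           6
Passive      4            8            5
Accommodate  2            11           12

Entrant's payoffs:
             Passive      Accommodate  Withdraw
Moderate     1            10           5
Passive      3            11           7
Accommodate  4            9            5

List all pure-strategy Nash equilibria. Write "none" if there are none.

The unique pure-strategy Nash equilibrium is (Accommodate, Accommodate).

Incumbent against Passive: payoffs 1, 4, 2 → best response Passive.
Incumbent against Accommodate: payoffs 10, 8, 11 → best response Accommodate.
Incumbent against Withdraw: payoffs 6, 5, 12 → best response Accommodate.
Entrant against Moderate: payoffs 1, 10, 5 → best response Accommodate.
Entrant against Passive: payoffs 3, 11, 7 → best response Accommodate.
Entrant against Accommodate: payoffs 4, 9, 5 → best response Accommodate.
Mutual best responses: (Accommodate, Accommodate).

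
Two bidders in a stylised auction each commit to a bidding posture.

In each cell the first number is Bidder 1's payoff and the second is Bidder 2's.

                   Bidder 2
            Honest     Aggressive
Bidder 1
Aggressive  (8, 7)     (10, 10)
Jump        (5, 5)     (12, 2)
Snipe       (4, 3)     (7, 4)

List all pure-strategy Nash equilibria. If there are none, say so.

No pure-strategy Nash equilibrium.

(Aggressive, Honest): Bidder 2 can switch to Aggressive (7 → 10). Not NE.
(Aggressive, Aggressive): Bidder 1 can switch to Jump (10 → 12). Not NE.
(Jump, Honest): Bidder 1 can switch to Aggressive (5 → 8). Not NE.
(Jump, Aggressive): Bidder 2 can switch to Honest (2 → 5). Not NE.
(Snipe, Honest): Bidder 1 can switch to Aggressive (4 → 8). Not NE.
(Snipe, Aggressive): Bidder 1 can switch to Aggressive (7 → 10). Not NE.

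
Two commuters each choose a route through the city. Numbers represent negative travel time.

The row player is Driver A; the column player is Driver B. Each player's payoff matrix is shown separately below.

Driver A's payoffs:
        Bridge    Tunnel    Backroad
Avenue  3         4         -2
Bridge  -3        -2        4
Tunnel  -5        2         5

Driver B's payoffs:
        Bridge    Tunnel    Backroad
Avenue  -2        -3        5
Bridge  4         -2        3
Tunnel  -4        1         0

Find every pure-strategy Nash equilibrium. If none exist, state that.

No pure-strategy Nash equilibrium.

Driver A against Bridge: payoffs 3, -3, -5 → best response Avenue.
Driver A against Tunnel: payoffs 4, -2, 2 → best response Avenue.
Driver A against Backroad: payoffs -2, 4, 5 → best response Tunnel.
Driver B against Avenue: payoffs -2, -3, 5 → best response Backroad.
Driver B against Bridge: payoffs 4, -2, 3 → best response Bridge.
Driver B against Tunnel: payoffs -4, 1, 0 → best response Tunnel.
No profile is a mutual best response for all players.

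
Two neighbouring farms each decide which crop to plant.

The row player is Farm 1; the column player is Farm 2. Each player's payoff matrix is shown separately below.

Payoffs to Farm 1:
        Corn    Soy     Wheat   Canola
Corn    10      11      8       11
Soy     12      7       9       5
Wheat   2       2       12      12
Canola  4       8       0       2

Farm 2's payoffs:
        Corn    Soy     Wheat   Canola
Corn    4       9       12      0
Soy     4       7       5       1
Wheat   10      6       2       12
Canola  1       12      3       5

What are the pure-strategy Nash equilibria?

The unique pure-strategy Nash equilibrium is (Wheat, Canola).

Farm 1 against Corn: payoffs 10, 12, 2, 4 → best response Soy.
Farm 1 against Soy: payoffs 11, 7, 2, 8 → best response Corn.
Farm 1 against Wheat: payoffs 8, 9, 12, 0 → best response Wheat.
Farm 1 against Canola: payoffs 11, 5, 12, 2 → best response Wheat.
Farm 2 against Corn: payoffs 4, 9, 12, 0 → best response Wheat.
Farm 2 against Soy: payoffs 4, 7, 5, 1 → best response Soy.
Farm 2 against Wheat: payoffs 10, 6, 2, 12 → best response Canola.
Farm 2 against Canola: payoffs 1, 12, 3, 5 → best response Soy.
Mutual best responses: (Wheat, Canola).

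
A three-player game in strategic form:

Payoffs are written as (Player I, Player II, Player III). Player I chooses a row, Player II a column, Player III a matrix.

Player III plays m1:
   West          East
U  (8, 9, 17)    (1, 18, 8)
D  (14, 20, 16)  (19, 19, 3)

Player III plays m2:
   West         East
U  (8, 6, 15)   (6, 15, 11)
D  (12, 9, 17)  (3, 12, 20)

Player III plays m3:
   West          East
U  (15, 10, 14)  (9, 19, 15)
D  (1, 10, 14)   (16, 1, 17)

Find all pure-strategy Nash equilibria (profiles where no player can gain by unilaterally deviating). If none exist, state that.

There is no pure-strategy Nash equilibrium.

Check each profile: it is a Nash equilibrium iff no player can strictly gain by switching unilaterally.
(U, West, m1): Player I can switch to D (8 → 14). Not NE.
(U, West, m2): Player I can switch to D (8 → 12). Not NE.
(U, West, m3): Player II can switch to East (10 → 19). Not NE.
(U, East, m1): Player I can switch to D (1 → 19). Not NE.
(U, East, m2): Player III can switch to m3 (11 → 15). Not NE.
(U, East, m3): Player I can switch to D (9 → 16). Not NE.
(D, West, m1): Player III can switch to m2 (16 → 17). Not NE.
(D, West, m2): Player II can switch to East (9 → 12). Not NE.
(D, West, m3): Player I can switch to U (1 → 15). Not NE.
(D, East, m1): Player II can switch to West (19 → 20). Not NE.
(D, East, m2): Player I can switch to U (3 → 6). Not NE.
(D, East, m3): Player II can switch to West (1 → 10). Not NE.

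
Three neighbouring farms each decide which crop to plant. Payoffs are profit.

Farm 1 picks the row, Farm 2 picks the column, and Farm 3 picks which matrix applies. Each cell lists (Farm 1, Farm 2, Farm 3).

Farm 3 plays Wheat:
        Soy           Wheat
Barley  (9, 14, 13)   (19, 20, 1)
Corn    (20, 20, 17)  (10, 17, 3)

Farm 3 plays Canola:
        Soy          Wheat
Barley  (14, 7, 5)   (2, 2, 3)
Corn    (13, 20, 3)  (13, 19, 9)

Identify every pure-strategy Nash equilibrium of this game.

Pure NE: (Corn, Soy, Wheat)

Farm 1 against (Soy, Wheat): payoffs 9, 20 → best response Corn.
Farm 1 against (Soy, Canola): payoffs 14, 13 → best response Barley.
Farm 1 against (Wheat, Wheat): payoffs 19, 10 → best response Barley.
Farm 1 against (Wheat, Canola): payoffs 2, 13 → best response Corn.
Farm 2 against (Barley, Wheat): payoffs 14, 20 → best response Wheat.
Farm 2 against (Barley, Canola): payoffs 7, 2 → best response Soy.
Farm 2 against (Corn, Wheat): payoffs 20, 17 → best response Soy.
Farm 2 against (Corn, Canola): payoffs 20, 19 → best response Soy.
Farm 3 against (Barley, Soy): payoffs 13, 5 → best response Wheat.
Farm 3 against (Barley, Wheat): payoffs 1, 3 → best response Canola.
Farm 3 against (Corn, Soy): payoffs 17, 3 → best response Wheat.
Farm 3 against (Corn, Wheat): payoffs 3, 9 → best response Canola.
Mutual best responses: (Corn, Soy, Wheat).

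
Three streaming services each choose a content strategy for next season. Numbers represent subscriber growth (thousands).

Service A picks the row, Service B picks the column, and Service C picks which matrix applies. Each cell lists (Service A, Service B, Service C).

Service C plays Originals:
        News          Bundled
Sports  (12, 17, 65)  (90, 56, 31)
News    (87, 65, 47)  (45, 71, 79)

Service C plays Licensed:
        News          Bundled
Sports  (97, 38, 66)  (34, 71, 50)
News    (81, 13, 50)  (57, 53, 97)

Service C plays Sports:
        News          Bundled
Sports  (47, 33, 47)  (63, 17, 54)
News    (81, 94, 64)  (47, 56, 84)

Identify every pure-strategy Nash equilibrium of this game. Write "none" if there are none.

(Sports, News, Originals): Service A can switch to News (12 → 87). Not NE.
(Sports, News, Licensed): Service B can switch to Bundled (38 → 71). Not NE.
(Sports, News, Sports): Service A can switch to News (47 → 81). Not NE.
(Sports, Bundled, Originals): Service C can switch to Licensed (31 → 50). Not NE.
(Sports, Bundled, Licensed): Service A can switch to News (34 → 57). Not NE.
(Sports, Bundled, Sports): Service B can switch to News (17 → 33). Not NE.
(News, News, Originals): Service B can switch to Bundled (65 → 71). Not NE.
(News, News, Licensed): Service A can switch to Sports (81 → 97). Not NE.
(News, News, Sports): Service A gets 81, best alternative 47; Service B gets 94, best alternative 56; Service C gets 64, best alternative 50. No profitable deviation — NE.
(News, Bundled, Originals): Service A can switch to Sports (45 → 90). Not NE.
(News, Bundled, Licensed): Service A gets 57, best alternative 34; Service B gets 53, best alternative 13; Service C gets 97, best alternative 84. No profitable deviation — NE.
(News, Bundled, Sports): Service A can switch to Sports (47 → 63). Not NE.

Pure-strategy Nash equilibria: (News, News, Sports), (News, Bundled, Licensed)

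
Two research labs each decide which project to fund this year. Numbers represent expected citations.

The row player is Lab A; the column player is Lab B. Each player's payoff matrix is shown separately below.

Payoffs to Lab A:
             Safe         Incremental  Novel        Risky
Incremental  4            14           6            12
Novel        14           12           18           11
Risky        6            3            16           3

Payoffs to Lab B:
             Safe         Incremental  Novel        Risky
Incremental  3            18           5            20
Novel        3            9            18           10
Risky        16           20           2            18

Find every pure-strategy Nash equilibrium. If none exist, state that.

(Incremental, Safe): Lab A can switch to Novel (4 → 14). Not NE.
(Incremental, Incremental): Lab B can switch to Risky (18 → 20). Not NE.
(Incremental, Novel): Lab A can switch to Novel (6 → 18). Not NE.
(Incremental, Risky): Lab A gets 12, best alternative 11; Lab B gets 20, best alternative 18. No profitable deviation — NE.
(Novel, Safe): Lab B can switch to Incremental (3 → 9). Not NE.
(Novel, Incremental): Lab A can switch to Incremental (12 → 14). Not NE.
(Novel, Novel): Lab A gets 18, best alternative 16; Lab B gets 18, best alternative 10. No profitable deviation — NE.
(Novel, Risky): Lab A can switch to Incremental (11 → 12). Not NE.
(Risky, Safe): Lab A can switch to Novel (6 → 14). Not NE.
(Risky, Incremental): Lab A can switch to Incremental (3 → 14). Not NE.
(The remaining 2 profiles each have a profitable deviation by the same check.)

The pure Nash equilibria are (Incremental, Risky) and (Novel, Novel).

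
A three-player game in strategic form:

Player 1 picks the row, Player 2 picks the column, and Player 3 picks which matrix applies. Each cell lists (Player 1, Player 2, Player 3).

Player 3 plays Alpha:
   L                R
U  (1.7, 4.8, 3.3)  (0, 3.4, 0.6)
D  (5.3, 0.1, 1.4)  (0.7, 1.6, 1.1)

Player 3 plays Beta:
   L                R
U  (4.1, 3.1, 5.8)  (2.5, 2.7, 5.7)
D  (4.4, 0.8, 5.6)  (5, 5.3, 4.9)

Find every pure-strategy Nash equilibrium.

(U, L, Alpha): Player 1 can switch to D (1.7 → 5.3). Not NE.
(U, L, Beta): Player 1 can switch to D (4.1 → 4.4). Not NE.
(U, R, Alpha): Player 1 can switch to D (0 → 0.7). Not NE.
(U, R, Beta): Player 1 can switch to D (2.5 → 5). Not NE.
(D, L, Alpha): Player 2 can switch to R (0.1 → 1.6). Not NE.
(D, L, Beta): Player 2 can switch to R (0.8 → 5.3). Not NE.
(D, R, Alpha): Player 3 can switch to Beta (1.1 → 4.9). Not NE.
(D, R, Beta): Player 1 gets 5, best alternative 2.5; Player 2 gets 5.3, best alternative 0.8; Player 3 gets 4.9, best alternative 1.1. No profitable deviation — NE.

Pure NE: (D, R, Beta)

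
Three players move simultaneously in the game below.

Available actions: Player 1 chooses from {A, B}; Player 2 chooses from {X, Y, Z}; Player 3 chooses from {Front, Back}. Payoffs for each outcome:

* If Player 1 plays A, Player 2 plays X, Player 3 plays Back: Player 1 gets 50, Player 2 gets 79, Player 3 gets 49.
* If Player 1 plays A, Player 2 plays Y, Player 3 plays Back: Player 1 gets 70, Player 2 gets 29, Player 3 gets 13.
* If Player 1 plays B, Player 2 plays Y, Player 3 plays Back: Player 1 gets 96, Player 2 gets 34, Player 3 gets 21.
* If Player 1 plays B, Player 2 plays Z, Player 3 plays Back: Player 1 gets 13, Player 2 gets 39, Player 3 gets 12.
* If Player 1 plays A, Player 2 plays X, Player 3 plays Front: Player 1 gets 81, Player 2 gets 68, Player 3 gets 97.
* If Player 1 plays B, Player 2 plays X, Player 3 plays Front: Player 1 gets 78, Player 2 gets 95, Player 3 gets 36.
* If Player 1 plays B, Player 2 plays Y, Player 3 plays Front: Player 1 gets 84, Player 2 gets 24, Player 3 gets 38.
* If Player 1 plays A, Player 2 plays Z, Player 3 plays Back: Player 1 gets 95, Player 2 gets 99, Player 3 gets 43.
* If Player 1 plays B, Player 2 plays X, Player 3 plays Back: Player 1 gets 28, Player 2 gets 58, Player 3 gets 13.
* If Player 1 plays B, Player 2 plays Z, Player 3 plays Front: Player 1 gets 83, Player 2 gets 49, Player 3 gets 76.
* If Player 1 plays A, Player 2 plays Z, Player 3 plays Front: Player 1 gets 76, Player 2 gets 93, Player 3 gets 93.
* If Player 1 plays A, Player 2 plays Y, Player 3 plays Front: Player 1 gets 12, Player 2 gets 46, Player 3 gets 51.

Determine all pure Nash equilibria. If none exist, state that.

No pure-strategy Nash equilibrium.

For each player, find the best response to each opponent profile; mutual best responses are the pure NE.
Player 1 against (X, Front): payoffs 81, 78 → best response A.
Player 1 against (X, Back): payoffs 50, 28 → best response A.
Player 1 against (Y, Front): payoffs 12, 84 → best response B.
Player 1 against (Y, Back): payoffs 70, 96 → best response B.
Player 1 against (Z, Front): payoffs 76, 83 → best response B.
Player 1 against (Z, Back): payoffs 95, 13 → best response A.
Player 2 against (A, Front): payoffs 68, 46, 93 → best response Z.
Player 2 against (A, Back): payoffs 79, 29, 99 → best response Z.
Player 2 against (B, Front): payoffs 95, 24, 49 → best response X.
Player 2 against (B, Back): payoffs 58, 34, 39 → best response X.
Player 3 against (A, X): payoffs 97, 49 → best response Front.
Player 3 against (A, Y): payoffs 51, 13 → best response Front.
Player 3 against (A, Z): payoffs 93, 43 → best response Front.
Player 3 against (B, X): payoffs 36, 13 → best response Front.
Player 3 against (B, Y): payoffs 38, 21 → best response Front.
Player 3 against (B, Z): payoffs 76, 12 → best response Front.
No profile is a mutual best response for all players.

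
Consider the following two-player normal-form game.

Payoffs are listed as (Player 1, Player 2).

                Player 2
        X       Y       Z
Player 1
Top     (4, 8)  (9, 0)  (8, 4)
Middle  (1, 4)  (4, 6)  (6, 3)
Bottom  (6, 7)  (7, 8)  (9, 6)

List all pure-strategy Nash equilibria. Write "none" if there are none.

(Top, X): Player 1 can switch to Bottom (4 → 6). Not NE.
(Top, Y): Player 2 can switch to X (0 → 8). Not NE.
(Top, Z): Player 1 can switch to Bottom (8 → 9). Not NE.
(Middle, X): Player 1 can switch to Top (1 → 4). Not NE.
(Middle, Y): Player 1 can switch to Top (4 → 9). Not NE.
(Middle, Z): Player 1 can switch to Top (6 → 8). Not NE.
(Bottom, X): Player 2 can switch to Y (7 → 8). Not NE.
(Bottom, Y): Player 1 can switch to Top (7 → 9). Not NE.
(Bottom, Z): Player 2 can switch to X (6 → 7). Not NE.

No pure-strategy Nash equilibrium.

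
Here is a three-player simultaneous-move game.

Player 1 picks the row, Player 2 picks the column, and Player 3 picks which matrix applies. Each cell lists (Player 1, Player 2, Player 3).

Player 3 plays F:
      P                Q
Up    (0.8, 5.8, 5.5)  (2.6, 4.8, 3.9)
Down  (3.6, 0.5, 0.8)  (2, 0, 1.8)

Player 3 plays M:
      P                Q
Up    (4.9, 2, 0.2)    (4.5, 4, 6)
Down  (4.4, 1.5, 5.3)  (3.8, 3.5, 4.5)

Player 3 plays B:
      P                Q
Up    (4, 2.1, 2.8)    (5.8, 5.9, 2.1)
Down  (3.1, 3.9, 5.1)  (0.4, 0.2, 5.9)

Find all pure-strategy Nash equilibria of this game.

Check each profile: it is a Nash equilibrium iff no player can strictly gain by switching unilaterally.
(Up, P, F): Player 1 can switch to Down (0.8 → 3.6). Not NE.
(Up, P, M): Player 2 can switch to Q (2 → 4). Not NE.
(Up, P, B): Player 2 can switch to Q (2.1 → 5.9). Not NE.
(Up, Q, F): Player 2 can switch to P (4.8 → 5.8). Not NE.
(Up, Q, M): Player 1 gets 4.5, best alternative 3.8; Player 2 gets 4, best alternative 2; Player 3 gets 6, best alternative 3.9. No profitable deviation — NE.
(Up, Q, B): Player 3 can switch to F (2.1 → 3.9). Not NE.
(Down, P, F): Player 3 can switch to M (0.8 → 5.3). Not NE.
(Down, P, M): Player 1 can switch to Up (4.4 → 4.9). Not NE.
(Down, P, B): Player 1 can switch to Up (3.1 → 4). Not NE.
(Down, Q, F): Player 1 can switch to Up (2 → 2.6). Not NE.
(Down, Q, M): Player 1 can switch to Up (3.8 → 4.5). Not NE.
(The remaining 1 profile has a profitable deviation by the same check.)

(Up, Q, M)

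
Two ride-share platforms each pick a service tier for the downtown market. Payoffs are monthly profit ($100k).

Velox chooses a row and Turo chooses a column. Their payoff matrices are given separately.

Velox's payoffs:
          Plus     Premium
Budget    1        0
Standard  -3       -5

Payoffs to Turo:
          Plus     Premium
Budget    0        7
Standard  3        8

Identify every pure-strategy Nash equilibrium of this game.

Mark each player's best response to every combination of opponents' strategies; a profile where every player is best-responding is a pure Nash equilibrium.
Velox against Plus: payoffs 1, -3 → best response Budget.
Velox against Premium: payoffs 0, -5 → best response Budget.
Turo against Budget: payoffs 0, 7 → best response Premium.
Turo against Standard: payoffs 3, 8 → best response Premium.
Mutual best responses: (Budget, Premium).

(Budget, Premium)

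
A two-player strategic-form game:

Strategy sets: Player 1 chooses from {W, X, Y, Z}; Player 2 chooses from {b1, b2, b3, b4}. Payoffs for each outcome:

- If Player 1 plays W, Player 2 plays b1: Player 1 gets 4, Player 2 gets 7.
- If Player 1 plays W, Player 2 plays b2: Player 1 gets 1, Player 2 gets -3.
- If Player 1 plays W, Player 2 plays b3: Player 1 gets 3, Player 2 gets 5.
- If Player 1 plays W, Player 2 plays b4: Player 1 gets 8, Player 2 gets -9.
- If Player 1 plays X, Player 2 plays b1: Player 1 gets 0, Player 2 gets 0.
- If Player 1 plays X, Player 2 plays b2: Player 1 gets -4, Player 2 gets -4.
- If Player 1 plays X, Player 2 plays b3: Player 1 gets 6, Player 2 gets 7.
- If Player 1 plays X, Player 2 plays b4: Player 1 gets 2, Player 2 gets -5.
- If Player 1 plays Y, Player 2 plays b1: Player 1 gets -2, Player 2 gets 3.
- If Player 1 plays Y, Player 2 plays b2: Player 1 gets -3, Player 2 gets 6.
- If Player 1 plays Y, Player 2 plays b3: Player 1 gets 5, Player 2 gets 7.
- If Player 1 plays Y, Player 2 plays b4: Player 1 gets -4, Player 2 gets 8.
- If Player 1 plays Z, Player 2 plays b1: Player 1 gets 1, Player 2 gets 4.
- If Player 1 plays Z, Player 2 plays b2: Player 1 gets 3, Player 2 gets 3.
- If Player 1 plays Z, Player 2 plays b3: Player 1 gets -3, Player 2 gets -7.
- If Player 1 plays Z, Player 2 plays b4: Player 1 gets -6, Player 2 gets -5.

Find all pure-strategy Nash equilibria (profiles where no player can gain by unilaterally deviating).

The pure Nash equilibria are (W, b1) and (X, b3).

For each player, find the best response to each opponent profile; mutual best responses are the pure NE.
Player 1 against b1: payoffs 4, 0, -2, 1 → best response W.
Player 1 against b2: payoffs 1, -4, -3, 3 → best response Z.
Player 1 against b3: payoffs 3, 6, 5, -3 → best response X.
Player 1 against b4: payoffs 8, 2, -4, -6 → best response W.
Player 2 against W: payoffs 7, -3, 5, -9 → best response b1.
Player 2 against X: payoffs 0, -4, 7, -5 → best response b3.
Player 2 against Y: payoffs 3, 6, 7, 8 → best response b4.
Player 2 against Z: payoffs 4, 3, -7, -5 → best response b1.
Mutual best responses: (W, b1); (X, b3).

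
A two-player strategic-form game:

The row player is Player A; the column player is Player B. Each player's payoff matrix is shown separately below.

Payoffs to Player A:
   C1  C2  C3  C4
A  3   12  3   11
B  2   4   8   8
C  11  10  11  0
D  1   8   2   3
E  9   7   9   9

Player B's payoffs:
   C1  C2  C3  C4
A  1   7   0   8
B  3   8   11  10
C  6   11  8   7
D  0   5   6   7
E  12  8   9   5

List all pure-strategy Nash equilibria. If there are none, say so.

(A, C4)

Player A against C1: payoffs 3, 2, 11, 1, 9 → best response C.
Player A against C2: payoffs 12, 4, 10, 8, 7 → best response A.
Player A against C3: payoffs 3, 8, 11, 2, 9 → best response C.
Player A against C4: payoffs 11, 8, 0, 3, 9 → best response A.
Player B against A: payoffs 1, 7, 0, 8 → best response C4.
Player B against B: payoffs 3, 8, 11, 10 → best response C3.
Player B against C: payoffs 6, 11, 8, 7 → best response C2.
Player B against D: payoffs 0, 5, 6, 7 → best response C4.
Player B against E: payoffs 12, 8, 9, 5 → best response C1.
Mutual best responses: (A, C4).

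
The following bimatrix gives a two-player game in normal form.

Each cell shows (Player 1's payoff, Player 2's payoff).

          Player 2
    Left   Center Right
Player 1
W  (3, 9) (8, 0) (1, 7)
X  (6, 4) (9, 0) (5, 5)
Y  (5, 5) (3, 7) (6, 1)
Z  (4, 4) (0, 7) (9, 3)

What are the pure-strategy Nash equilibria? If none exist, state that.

For each player, find the best response to each opponent profile; mutual best responses are the pure NE.
Player 1 against Left: payoffs 3, 6, 5, 4 → best response X.
Player 1 against Center: payoffs 8, 9, 3, 0 → best response X.
Player 1 against Right: payoffs 1, 5, 6, 9 → best response Z.
Player 2 against W: payoffs 9, 0, 7 → best response Left.
Player 2 against X: payoffs 4, 0, 5 → best response Right.
Player 2 against Y: payoffs 5, 7, 1 → best response Center.
Player 2 against Z: payoffs 4, 7, 3 → best response Center.
No profile is a mutual best response for all players.

There is no pure-strategy Nash equilibrium.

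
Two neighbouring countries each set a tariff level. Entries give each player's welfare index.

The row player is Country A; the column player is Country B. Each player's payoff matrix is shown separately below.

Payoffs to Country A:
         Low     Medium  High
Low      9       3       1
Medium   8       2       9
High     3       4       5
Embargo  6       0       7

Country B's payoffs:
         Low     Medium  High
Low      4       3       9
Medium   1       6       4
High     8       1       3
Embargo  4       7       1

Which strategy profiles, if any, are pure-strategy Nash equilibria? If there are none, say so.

(Low, Low): Country B can switch to High (4 → 9). Not NE.
(Low, Medium): Country A can switch to High (3 → 4). Not NE.
(Low, High): Country A can switch to Medium (1 → 9). Not NE.
(Medium, Low): Country A can switch to Low (8 → 9). Not NE.
(Medium, Medium): Country A can switch to Low (2 → 3). Not NE.
(Medium, High): Country B can switch to Medium (4 → 6). Not NE.
(High, Low): Country A can switch to Low (3 → 9). Not NE.
(High, Medium): Country B can switch to Low (1 → 8). Not NE.
(The remaining 4 profiles each have a profitable deviation by the same check.)

This game has no pure Nash equilibrium.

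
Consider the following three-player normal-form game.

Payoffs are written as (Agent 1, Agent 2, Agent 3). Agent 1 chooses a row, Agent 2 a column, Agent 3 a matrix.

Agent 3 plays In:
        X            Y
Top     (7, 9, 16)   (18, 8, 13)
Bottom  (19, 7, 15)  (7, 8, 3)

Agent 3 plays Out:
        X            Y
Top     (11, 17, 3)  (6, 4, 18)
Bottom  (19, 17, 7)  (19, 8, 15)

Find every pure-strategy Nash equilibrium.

For each strategy profile, look for a profitable unilateral deviation.
(Top, X, In): Agent 1 can switch to Bottom (7 → 19). Not NE.
(Top, X, Out): Agent 1 can switch to Bottom (11 → 19). Not NE.
(Top, Y, In): Agent 2 can switch to X (8 → 9). Not NE.
(Top, Y, Out): Agent 1 can switch to Bottom (6 → 19). Not NE.
(Bottom, X, In): Agent 2 can switch to Y (7 → 8). Not NE.
(Bottom, X, Out): Agent 3 can switch to In (7 → 15). Not NE.
(Bottom, Y, In): Agent 1 can switch to Top (7 → 18). Not NE.
(Bottom, Y, Out): Agent 2 can switch to X (8 → 17). Not NE.

This game has no pure Nash equilibrium.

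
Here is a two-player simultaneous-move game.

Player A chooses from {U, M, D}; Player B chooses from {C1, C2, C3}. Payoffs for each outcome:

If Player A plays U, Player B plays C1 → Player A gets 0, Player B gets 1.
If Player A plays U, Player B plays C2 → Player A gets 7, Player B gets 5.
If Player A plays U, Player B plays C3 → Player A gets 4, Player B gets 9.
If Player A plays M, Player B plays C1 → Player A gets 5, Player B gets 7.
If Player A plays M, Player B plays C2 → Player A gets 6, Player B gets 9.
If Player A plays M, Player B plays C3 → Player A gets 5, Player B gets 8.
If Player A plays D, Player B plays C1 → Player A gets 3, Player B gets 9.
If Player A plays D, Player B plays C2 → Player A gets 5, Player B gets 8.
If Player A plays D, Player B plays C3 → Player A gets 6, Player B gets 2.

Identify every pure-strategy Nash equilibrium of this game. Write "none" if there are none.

This game has no pure Nash equilibrium.

For each player, find the best response to each opponent profile; mutual best responses are the pure NE.
Player A against C1: payoffs 0, 5, 3 → best response M.
Player A against C2: payoffs 7, 6, 5 → best response U.
Player A against C3: payoffs 4, 5, 6 → best response D.
Player B against U: payoffs 1, 5, 9 → best response C3.
Player B against M: payoffs 7, 9, 8 → best response C2.
Player B against D: payoffs 9, 8, 2 → best response C1.
No profile is a mutual best response for all players.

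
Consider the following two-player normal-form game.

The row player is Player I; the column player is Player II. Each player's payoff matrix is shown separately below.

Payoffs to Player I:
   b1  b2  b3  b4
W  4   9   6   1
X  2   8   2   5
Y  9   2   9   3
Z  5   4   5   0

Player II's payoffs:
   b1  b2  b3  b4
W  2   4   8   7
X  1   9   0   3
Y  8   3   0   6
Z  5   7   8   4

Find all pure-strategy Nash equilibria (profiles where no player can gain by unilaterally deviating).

(W, b1): Player I can switch to Y (4 → 9). Not NE.
(W, b2): Player II can switch to b3 (4 → 8). Not NE.
(W, b3): Player I can switch to Y (6 → 9). Not NE.
(W, b4): Player I can switch to X (1 → 5). Not NE.
(X, b1): Player I can switch to W (2 → 4). Not NE.
(X, b2): Player I can switch to W (8 → 9). Not NE.
(X, b3): Player I can switch to W (2 → 6). Not NE.
(X, b4): Player II can switch to b2 (3 → 9). Not NE.
(Y, b1): Player I gets 9, best alternative 5; Player II gets 8, best alternative 6. No profitable deviation — NE.
(The remaining 7 profiles each have a profitable deviation by the same check.)

The unique pure-strategy Nash equilibrium is (Y, b1).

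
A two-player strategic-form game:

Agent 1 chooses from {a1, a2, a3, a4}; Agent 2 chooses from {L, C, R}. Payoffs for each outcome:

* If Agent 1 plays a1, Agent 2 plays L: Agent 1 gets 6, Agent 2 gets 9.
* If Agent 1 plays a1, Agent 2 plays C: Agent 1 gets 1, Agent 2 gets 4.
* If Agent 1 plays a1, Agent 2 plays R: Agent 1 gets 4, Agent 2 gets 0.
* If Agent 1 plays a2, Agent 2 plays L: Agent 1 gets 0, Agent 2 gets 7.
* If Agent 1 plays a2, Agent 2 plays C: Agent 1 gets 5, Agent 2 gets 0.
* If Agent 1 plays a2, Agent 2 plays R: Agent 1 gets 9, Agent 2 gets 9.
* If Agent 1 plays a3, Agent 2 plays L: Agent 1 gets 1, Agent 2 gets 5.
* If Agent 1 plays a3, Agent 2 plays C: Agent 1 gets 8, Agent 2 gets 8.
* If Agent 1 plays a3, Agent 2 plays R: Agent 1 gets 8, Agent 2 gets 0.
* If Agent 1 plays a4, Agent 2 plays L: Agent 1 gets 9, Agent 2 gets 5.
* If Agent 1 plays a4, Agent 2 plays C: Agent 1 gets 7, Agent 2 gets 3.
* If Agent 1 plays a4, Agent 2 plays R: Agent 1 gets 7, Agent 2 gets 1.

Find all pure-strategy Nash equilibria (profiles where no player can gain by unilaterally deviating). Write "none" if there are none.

(a1, L): Agent 1 can switch to a4 (6 → 9). Not NE.
(a1, C): Agent 1 can switch to a2 (1 → 5). Not NE.
(a1, R): Agent 1 can switch to a2 (4 → 9). Not NE.
(a2, L): Agent 1 can switch to a1 (0 → 6). Not NE.
(a2, C): Agent 1 can switch to a3 (5 → 8). Not NE.
(a2, R): Agent 1 gets 9, best alternative 8; Agent 2 gets 9, best alternative 7. No profitable deviation — NE.
(a3, L): Agent 1 can switch to a1 (1 → 6). Not NE.
(a3, C): Agent 1 gets 8, best alternative 7; Agent 2 gets 8, best alternative 5. No profitable deviation — NE.
(a3, R): Agent 1 can switch to a2 (8 → 9). Not NE.
(a4, L): Agent 1 gets 9, best alternative 6; Agent 2 gets 5, best alternative 3. No profitable deviation — NE.
(a4, C): Agent 1 can switch to a3 (7 → 8). Not NE.
(a4, R): Agent 1 can switch to a2 (7 → 9). Not NE.

(a2, R) and (a3, C) and (a4, L)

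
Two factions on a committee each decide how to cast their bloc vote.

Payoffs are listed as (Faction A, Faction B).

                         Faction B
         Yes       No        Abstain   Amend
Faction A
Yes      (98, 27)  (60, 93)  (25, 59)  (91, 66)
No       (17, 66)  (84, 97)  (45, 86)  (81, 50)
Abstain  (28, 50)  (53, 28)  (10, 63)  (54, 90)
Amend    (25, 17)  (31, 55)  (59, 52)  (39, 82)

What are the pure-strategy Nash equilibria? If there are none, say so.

The unique pure-strategy Nash equilibrium is (No, No).

Mark each player's best response to every combination of opponents' strategies; a profile where every player is best-responding is a pure Nash equilibrium.
Faction A against Yes: payoffs 98, 17, 28, 25 → best response Yes.
Faction A against No: payoffs 60, 84, 53, 31 → best response No.
Faction A against Abstain: payoffs 25, 45, 10, 59 → best response Amend.
Faction A against Amend: payoffs 91, 81, 54, 39 → best response Yes.
Faction B against Yes: payoffs 27, 93, 59, 66 → best response No.
Faction B against No: payoffs 66, 97, 86, 50 → best response No.
Faction B against Abstain: payoffs 50, 28, 63, 90 → best response Amend.
Faction B against Amend: payoffs 17, 55, 52, 82 → best response Amend.
Mutual best responses: (No, No).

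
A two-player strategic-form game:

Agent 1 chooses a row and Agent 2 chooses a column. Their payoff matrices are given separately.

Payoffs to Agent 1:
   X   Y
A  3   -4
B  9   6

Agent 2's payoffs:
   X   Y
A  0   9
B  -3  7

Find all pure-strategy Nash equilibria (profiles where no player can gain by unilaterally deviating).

Pure NE: (B, Y)

Agent 1 against X: payoffs 3, 9 → best response B.
Agent 1 against Y: payoffs -4, 6 → best response B.
Agent 2 against A: payoffs 0, 9 → best response Y.
Agent 2 against B: payoffs -3, 7 → best response Y.
Mutual best responses: (B, Y).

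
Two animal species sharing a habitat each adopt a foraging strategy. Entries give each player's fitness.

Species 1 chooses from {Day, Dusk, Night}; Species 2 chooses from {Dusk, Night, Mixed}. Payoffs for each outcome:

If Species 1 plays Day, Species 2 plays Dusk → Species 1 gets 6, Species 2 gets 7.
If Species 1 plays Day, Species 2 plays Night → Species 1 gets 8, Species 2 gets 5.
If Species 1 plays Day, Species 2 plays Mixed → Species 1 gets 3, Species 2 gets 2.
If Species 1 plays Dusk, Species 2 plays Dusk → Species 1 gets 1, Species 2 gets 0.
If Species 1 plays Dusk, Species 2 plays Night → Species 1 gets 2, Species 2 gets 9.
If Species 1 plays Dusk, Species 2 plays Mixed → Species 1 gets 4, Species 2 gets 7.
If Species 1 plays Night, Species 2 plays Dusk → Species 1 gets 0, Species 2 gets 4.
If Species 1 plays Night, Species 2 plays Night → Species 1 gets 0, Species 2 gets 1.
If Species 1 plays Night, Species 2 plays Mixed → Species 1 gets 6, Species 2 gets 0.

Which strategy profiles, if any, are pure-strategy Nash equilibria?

(Day, Dusk)

(Day, Dusk): Species 1 gets 6, best alternative 1; Species 2 gets 7, best alternative 5. No profitable deviation — NE.
(Day, Night): Species 2 can switch to Dusk (5 → 7). Not NE.
(Day, Mixed): Species 1 can switch to Dusk (3 → 4). Not NE.
(Dusk, Dusk): Species 1 can switch to Day (1 → 6). Not NE.
(Dusk, Night): Species 1 can switch to Day (2 → 8). Not NE.
(Dusk, Mixed): Species 1 can switch to Night (4 → 6). Not NE.
(Night, Dusk): Species 1 can switch to Day (0 → 6). Not NE.
(The remaining 2 profiles each have a profitable deviation by the same check.)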